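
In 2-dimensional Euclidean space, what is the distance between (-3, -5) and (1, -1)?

√(Σ(x_i - y_i)²) = √((-3 - 1)² + (-5 - (-1))²)
= √((-4)² + (-4)²) = √(16 + 16) = √32 ≈ 5.6569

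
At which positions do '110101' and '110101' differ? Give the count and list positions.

Differing positions: none. Hamming distance = 0.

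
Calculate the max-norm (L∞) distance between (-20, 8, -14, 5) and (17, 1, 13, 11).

max(|x_i - y_i|) = max(|-20 - 17|, |8 - 1|, |-14 - 13|, |5 - 11|) = max(37, 7, 27, 6) = 37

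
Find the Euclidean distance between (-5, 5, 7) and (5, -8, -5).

√(Σ(x_i - y_i)²) = √((-5 - 5)² + (5 - (-8))² + (7 - (-5))²)
= √((-10)² + 13² + 12²) = √(100 + 169 + 144) = √413 ≈ 20.3224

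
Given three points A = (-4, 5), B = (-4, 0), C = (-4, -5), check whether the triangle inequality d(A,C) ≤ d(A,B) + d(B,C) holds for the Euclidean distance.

d(A,B) = √(0² + 5²) = √25 = 5, d(B,C) = √(0² + 5²) = √25 = 5, d(A,C) = √(0² + 10²) = √100 = 10.
d(A,C) = 10 ≤ 5 + 5 = 10. Triangle inequality is satisfied.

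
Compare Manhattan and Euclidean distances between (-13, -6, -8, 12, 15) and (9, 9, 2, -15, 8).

L1 = |-13 - 9| + |-6 - 9| + |-8 - 2| + |12 - (-15)| + |15 - 8| = 22 + 15 + 10 + 27 + 7 = 81
L2 = √(22² + 15² + 10² + 27² + 7²) = √1587 ≈ 39.8372
L1 ≥ L2 always (equality iff movement is along one axis); L1 > L2 here.
Ratio L1/L2 = 81/√1587 ≈ 2.0333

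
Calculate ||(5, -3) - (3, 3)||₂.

√(Σ(x_i - y_i)²) = √((5 - 3)² + (-3 - 3)²)
= √(2² + (-6)²) = √(4 + 36) = √40 ≈ 6.3246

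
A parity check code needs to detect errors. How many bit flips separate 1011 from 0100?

Differing positions: 1, 2, 3, 4. Hamming distance = 4.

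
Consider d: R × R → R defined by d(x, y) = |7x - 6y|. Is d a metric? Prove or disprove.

No. d fails symmetry: d(7, 5) = |7·7 - 6·5| = |19| = 19, but d(5, 7) = |7·5 - 6·7| = |-7| = 7. Since 19 ≠ 7, d(x,y) ≠ d(y,x) in general.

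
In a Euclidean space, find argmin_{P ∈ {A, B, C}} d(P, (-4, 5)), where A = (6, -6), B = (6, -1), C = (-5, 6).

Distances: d(A) ≈ 14.8661, d(B) ≈ 11.6619, d(C) ≈ 1.4142. Nearest: C = (-5, 6) with distance 1.4142.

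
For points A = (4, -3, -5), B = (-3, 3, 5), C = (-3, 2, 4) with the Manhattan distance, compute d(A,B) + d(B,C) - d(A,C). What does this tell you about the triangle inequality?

d(A,B) = 7 + 6 + 10 = 23, d(B,C) = 0 + 1 + 1 = 2, d(A,C) = 7 + 5 + 9 = 21.
d(A,B) + d(B,C) - d(A,C) = 23 + 2 - 21 = 25 - 21 = 4. This is ≥ 0, so the triangle inequality holds for these points.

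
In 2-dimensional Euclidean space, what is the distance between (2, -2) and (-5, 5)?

√(Σ(x_i - y_i)²) = √((2 - (-5))² + (-2 - 5)²)
= √(7² + (-7)²) = √(49 + 49) = √98 ≈ 9.8995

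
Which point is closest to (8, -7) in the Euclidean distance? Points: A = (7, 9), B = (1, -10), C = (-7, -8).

Distances: d(A) ≈ 16.0312, d(B) ≈ 7.6158, d(C) ≈ 15.0333. Nearest: B = (1, -10) with distance 7.6158.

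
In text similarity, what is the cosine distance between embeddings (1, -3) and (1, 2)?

With u = (1, -3), v = (1, 2):
u·v = 1·1 + (-3)·2 = 1 + (-6) = -5.
|u| = √(1² + (-3)²) = √10, |v| = √(1² + 2²) = √5, so |u||v| = √(10·5) = √50.
cos θ = (u·v)/(|u||v|) = -5/√50 ≈ -0.7071
Cosine distance = 1 - cos θ ≈ 1 - (-0.7071) = 1.7071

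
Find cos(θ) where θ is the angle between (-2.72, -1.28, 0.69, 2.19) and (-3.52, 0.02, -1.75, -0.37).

With u = (-2.72, -1.28, 0.69, 2.19), v = (-3.52, 0.02, -1.75, -0.37):
u·v = (-2.72)·(-3.52) + (-1.28)·0.02 + 0.69·(-1.75) + 2.19·(-0.37) = 9.5744 + (-0.0256) + (-1.2075) + (-0.8103) = 7.531.
|u| = √((-2.72)² + (-1.28)² + 0.69² + 2.19²) = √(7.3984 + 1.6384 + 0.4761 + 4.7961) = √14.309, |v| = √((-3.52)² + 0.02² + (-1.75)² + (-0.37)²) = √(12.3904 + 0.0004 + 3.0625 + 0.1369) = √15.5902.
cos θ = (u·v)/(|u||v|) = 7.531/(√14.309·√15.5902) ≈ 0.5042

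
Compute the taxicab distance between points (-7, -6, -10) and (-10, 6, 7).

Σ|x_i - y_i| = |-7 - (-10)| + |-6 - 6| + |-10 - 7| = 3 + 12 + 17 = 32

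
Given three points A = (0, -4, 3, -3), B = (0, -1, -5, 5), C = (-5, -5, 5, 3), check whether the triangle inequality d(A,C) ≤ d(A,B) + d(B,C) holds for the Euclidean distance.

d(A,B) = √(0² + 3² + 8² + 8²) = √137 ≈ 11.7047, d(B,C) = √(5² + 4² + 10² + 2²) = √145 ≈ 12.0416, d(A,C) = √(5² + 1² + 2² + 6²) = √66 ≈ 8.124.
d(A,C) ≈ 8.124 ≤ 11.7047 + 12.0416 = 23.7463. Triangle inequality is satisfied.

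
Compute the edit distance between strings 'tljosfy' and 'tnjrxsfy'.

Let D[i][j] be the edit distance between the first i characters of 'tljosfy' and the first j characters of 'tnjrxsfy', with D[i][0] = i, D[0][j] = j, and D[i][j] = D[i-1][j-1] if the characters match, else 1 + min(D[i-1][j], D[i][j-1], D[i-1][j-1]). Filling the table (rows: prefixes of 'tljosfy', columns: prefixes of 'tnjrxsfy'):
     ε  t  n  j  r  x  s  f  y
  ε  0  1  2  3  4  5  6  7  8
  t  1  0  1  2  3  4  5  6  7
  l  2  1  1  2  3  4  5  6  7
  j  3  2  2  1  2  3  4  5  6
  o  4  3  3  2  2  3  4  5  6
  s  5  4  4  3  3  3  3  4  5
  f  6  5  5  4  4  4  4  3  4
  y  7  6  6  5  5  5  5  4  3
The bottom-right entry gives D[7][8] = 3, so no sequence of fewer than 3 edits works. Backtracking through the table gives one optimal edit sequence (3 edits):
  tljosfy → tnjosfy (sub l→n @2)
  tnjosfy → tnjrosfy (ins r @4)
  tnjrosfy → tnjrxsfy (sub o→x @5)
Edit distance = 3.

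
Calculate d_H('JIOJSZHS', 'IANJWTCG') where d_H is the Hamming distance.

Differing positions: 1, 2, 3, 5, 6, 7, 8. Hamming distance = 7.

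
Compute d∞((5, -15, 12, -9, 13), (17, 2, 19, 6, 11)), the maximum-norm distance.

max(|x_i - y_i|) = max(|5 - 17|, |-15 - 2|, |12 - 19|, |-9 - 6|, |13 - 11|) = max(12, 17, 7, 15, 2) = 17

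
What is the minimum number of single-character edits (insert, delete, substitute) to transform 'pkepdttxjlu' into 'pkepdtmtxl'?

Let D[i][j] be the edit distance between the first i characters of 'pkepdttxjlu' and the first j characters of 'pkepdtmtxl', with D[i][0] = i, D[0][j] = j, and D[i][j] = D[i-1][j-1] if the characters match, else 1 + min(D[i-1][j], D[i][j-1], D[i-1][j-1]). Filling the table (rows: prefixes of 'pkepdttxjlu', columns: prefixes of 'pkepdtmtxl'):
     ε  p  k  e  p  d  t  m  t  x  l
  ε  0  1  2  3  4  5  6  7  8  9 10
  p  1  0  1  2  3  4  5  6  7  8  9
  k  2  1  0  1  2  3  4  5  6  7  8
  e  3  2  1  0  1  2  3  4  5  6  7
  p  4  3  2  1  0  1  2  3  4  5  6
  d  5  4  3  2  1  0  1  2  3  4  5
  t  6  5  4  3  2  1  0  1  2  3  4
  t  7  6  5  4  3  2  1  1  1  2  3
  x  8  7  6  5  4  3  2  2  2  1  2
  j  9  8  7  6  5  4  3  3  3  2  2
  l 10  9  8  7  6  5  4  4  4  3  2
  u 11 10  9  8  7  6  5  5  5  4  3
The bottom-right entry gives D[11][10] = 3, so no sequence of fewer than 3 edits works. Backtracking through the table gives one optimal edit sequence (3 edits):
  pkepdttxjlu → pkepdtmtxjlu (ins m @7)
  pkepdtmtxjlu → pkepdtmtxlu (del j @10)
  pkepdtmtxlu → pkepdtmtxl (del u @11)
Edit distance = 3.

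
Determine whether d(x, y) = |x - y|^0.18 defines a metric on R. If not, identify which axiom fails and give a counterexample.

Yes. With 0 < p = 0.18 ≤ 1, d(x,y) = |x-y|^0.18 is a metric on R. Non-negativity and symmetry are immediate; |x-y|^0.18 = 0 ⟺ |x-y| = 0 ⟺ x = y. For the triangle inequality, the function t ↦ t^0.18 is subadditive on [0,∞) when p ≤ 1, so |x-z|^0.18 ≤ (|x-y| + |y-z|)^0.18 ≤ |x-y|^0.18 + |y-z|^0.18.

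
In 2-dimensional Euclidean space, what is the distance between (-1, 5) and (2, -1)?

√(Σ(x_i - y_i)²) = √((-1 - 2)² + (5 - (-1))²)
= √((-3)² + 6²) = √(9 + 36) = √45 ≈ 6.7082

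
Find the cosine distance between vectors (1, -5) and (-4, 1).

With u = (1, -5), v = (-4, 1):
u·v = 1·(-4) + (-5)·1 = (-4) + (-5) = -9.
|u| = √(1² + (-5)²) = √26, |v| = √((-4)² + 1²) = √17, so |u||v| = √(26·17) = √442.
cos θ = (u·v)/(|u||v|) = -9/√442 ≈ -0.4281
Cosine distance = 1 - cos θ ≈ 1 - (-0.4281) = 1.4281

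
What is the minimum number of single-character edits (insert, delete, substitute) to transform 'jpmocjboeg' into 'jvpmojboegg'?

Let D[i][j] be the edit distance between the first i characters of 'jpmocjboeg' and the first j characters of 'jvpmojboegg', with D[i][0] = i, D[0][j] = j, and D[i][j] = D[i-1][j-1] if the characters match, else 1 + min(D[i-1][j], D[i][j-1], D[i-1][j-1]). Filling the table (rows: prefixes of 'jpmocjboeg', columns: prefixes of 'jvpmojboegg'):
     ε  j  v  p  m  o  j  b  o  e  g  g
  ε  0  1  2  3  4  5  6  7  8  9 10 11
  j  1  0  1  2  3  4  5  6  7  8  9 10
  p  2  1  1  1  2  3  4  5  6  7  8  9
  m  3  2  2  2  1  2  3  4  5  6  7  8
  o  4  3  3  3  2  1  2  3  4  5  6  7
  c  5  4  4  4  3  2  2  3  4  5  6  7
  j  6  5  5  5  4  3  2  3  4  5  6  7
  b  7  6  6  6  5  4  3  2  3  4  5  6
  o  8  7  7  7  6  5  4  3  2  3  4  5
  e  9  8  8  8  7  6  5  4  3  2  3  4
  g 10  9  9  9  8  7  6  5  4  3  2  3
The bottom-right entry gives D[10][11] = 3, so no sequence of fewer than 3 edits works. Backtracking through the table gives one optimal edit sequence (3 edits):
  jpmocjboeg → jvpmocjboeg (ins v @2)
  jvpmocjboeg → jvpmojboeg (del c @6)
  jvpmojboeg → jvpmojboegg (ins g @10)
Edit distance = 3.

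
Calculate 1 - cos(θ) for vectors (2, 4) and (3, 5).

With u = (2, 4), v = (3, 5):
u·v = 2·3 + 4·5 = 6 + 20 = 26.
|u| = √(2² + 4²) = √20, |v| = √(3² + 5²) = √34, so |u||v| = √(20·34) = √680.
cos θ = (u·v)/(|u||v|) = 26/√680 ≈ 0.9971
Cosine distance = 1 - cos θ ≈ 1 - 0.9971 = 0.0029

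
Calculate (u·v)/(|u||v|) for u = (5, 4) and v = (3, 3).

With u = (5, 4), v = (3, 3):
u·v = 5·3 + 4·3 = 15 + 12 = 27.
|u| = √(5² + 4²) = √41, |v| = √(3² + 3²) = √18, so |u||v| = √(41·18) = √738.
cos θ = (u·v)/(|u||v|) = 27/√738 ≈ 0.9939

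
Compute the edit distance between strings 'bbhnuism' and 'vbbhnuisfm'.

Let D[i][j] be the edit distance between the first i characters of 'bbhnuism' and the first j characters of 'vbbhnuisfm', with D[i][0] = i, D[0][j] = j, and D[i][j] = D[i-1][j-1] if the characters match, else 1 + min(D[i-1][j], D[i][j-1], D[i-1][j-1]). Filling the table (rows: prefixes of 'bbhnuism', columns: prefixes of 'vbbhnuisfm'):
     ε  v  b  b  h  n  u  i  s  f  m
  ε  0  1  2  3  4  5  6  7  8  9 10
  b  1  1  1  2  3  4  5  6  7  8  9
  b  2  2  1  1  2  3  4  5  6  7  8
  h  3  3  2  2  1  2  3  4  5  6  7
  n  4  4  3  3  2  1  2  3  4  5  6
  u  5  5  4  4  3  2  1  2  3  4  5
  i  6  6  5  5  4  3  2  1  2  3  4
  s  7  7  6  6  5  4  3  2  1  2  3
  m  8  8  7  7  6  5  4  3  2  2  2
The bottom-right entry gives D[8][10] = 2, so no sequence of fewer than 2 edits works. Backtracking through the table gives one optimal edit sequence (2 edits):
  bbhnuism → vbbhnuism (ins v @1)
  vbbhnuism → vbbhnuisfm (ins f @9)
Edit distance = 2.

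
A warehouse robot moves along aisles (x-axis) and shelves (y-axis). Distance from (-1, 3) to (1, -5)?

Σ|x_i - y_i| = |-1 - 1| + |3 - (-5)| = 2 + 8 = 10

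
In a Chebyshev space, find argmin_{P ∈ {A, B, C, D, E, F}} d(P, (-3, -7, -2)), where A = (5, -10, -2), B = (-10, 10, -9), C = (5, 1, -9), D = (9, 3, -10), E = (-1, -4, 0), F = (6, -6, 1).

Distances: d(A) = 8, d(B) = 17, d(C) = 8, d(D) = 12, d(E) = 3, d(F) = 9. Nearest: E = (-1, -4, 0) with distance 3.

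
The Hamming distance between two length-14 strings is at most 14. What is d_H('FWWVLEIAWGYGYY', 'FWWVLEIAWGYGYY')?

Differing positions: none. Hamming distance = 0. The maximum possible Hamming distance for length-14 strings is 14, so d_H/14 = 0/14 = 0.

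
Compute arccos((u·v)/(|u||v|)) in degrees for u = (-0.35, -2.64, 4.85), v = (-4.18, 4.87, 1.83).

With u = (-0.35, -2.64, 4.85), v = (-4.18, 4.87, 1.83):
u·v = (-0.35)·(-4.18) + (-2.64)·4.87 + 4.85·1.83 = 1.463 + (-12.8568) + 8.8755 = -2.5183.
|u| = √((-0.35)² + (-2.64)² + 4.85²) = √(0.1225 + 6.9696 + 23.5225) = √30.6146, |v| = √((-4.18)² + 4.87² + 1.83²) = √(17.4724 + 23.7169 + 3.3489) = √44.5382.
cos θ = (u·v)/(|u||v|) = -2.5183/(√30.6146·√44.5382) ≈ -0.068199
θ = arccos(-0.068199) ≈ 93.91°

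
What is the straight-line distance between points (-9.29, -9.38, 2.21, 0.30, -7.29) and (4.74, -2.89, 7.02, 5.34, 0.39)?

√(Σ(x_i - y_i)²) = √((-9.29 - 4.74)² + (-9.38 - (-2.89))² + (2.21 - 7.02)² + (0.3 - 5.34)² + (-7.29 - 0.39)²)
= √((-14.03)² + (-6.49)² + (-4.81)² + (-5.04)² + (-7.68)²) = √(196.8409 + 42.1201 + 23.1361 + 25.4016 + 58.9824) = √346.4811 ≈ 18.614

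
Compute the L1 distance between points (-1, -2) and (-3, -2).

Σ|x_i - y_i| = |-1 - (-3)| + |-2 - (-2)| = 2 + 0 = 2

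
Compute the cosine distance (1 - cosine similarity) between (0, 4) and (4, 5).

With u = (0, 4), v = (4, 5):
u·v = 0·4 + 4·5 = 0 + 20 = 20.
|u| = √(0² + 4²) = √16, |v| = √(4² + 5²) = √41, so |u||v| = √(16·41) = √656.
cos θ = (u·v)/(|u||v|) = 20/√656 ≈ 0.7809
Cosine distance = 1 - cos θ ≈ 1 - 0.7809 = 0.2191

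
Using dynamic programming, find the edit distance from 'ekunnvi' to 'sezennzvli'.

Let D[i][j] be the edit distance between the first i characters of 'ekunnvi' and the first j characters of 'sezennzvli', with D[i][0] = i, D[0][j] = j, and D[i][j] = D[i-1][j-1] if the characters match, else 1 + min(D[i-1][j], D[i][j-1], D[i-1][j-1]). Filling the table (rows: prefixes of 'ekunnvi', columns: prefixes of 'sezennzvli'):
     ε  s  e  z  e  n  n  z  v  l  i
  ε  0  1  2  3  4  5  6  7  8  9 10
  e  1  1  1  2  3  4  5  6  7  8  9
  k  2  2  2  2  3  4  5  6  7  8  9
  u  3  3  3  3  3  4  5  6  7  8  9
  n  4  4  4  4  4  3  4  5  6  7  8
  n  5  5  5  5  5  4  3  4  5  6  7
  v  6  6  6  6  6  5  4  4  4  5  6
  i  7  7  7  7  7  6  5  5  5  5  5
The bottom-right entry gives D[7][10] = 5, so no sequence of fewer than 5 edits works. Backtracking through the table gives one optimal edit sequence (5 edits):
  ekunnvi → sekunnvi (ins s @1)
  sekunnvi → sezunnvi (sub k→z @3)
  sezunnvi → sezennvi (sub u→e @4)
  sezennvi → sezennzvi (ins z @7)
  sezennzvi → sezennzvli (ins l @9)
Edit distance = 5.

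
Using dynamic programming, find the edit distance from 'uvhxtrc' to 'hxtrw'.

Let D[i][j] be the edit distance between the first i characters of 'uvhxtrc' and the first j characters of 'hxtrw', with D[i][0] = i, D[0][j] = j, and D[i][j] = D[i-1][j-1] if the characters match, else 1 + min(D[i-1][j], D[i][j-1], D[i-1][j-1]). Filling the table (rows: prefixes of 'uvhxtrc', columns: prefixes of 'hxtrw'):
     ε  h  x  t  r  w
  ε  0  1  2  3  4  5
  u  1  1  2  3  4  5
  v  2  2  2  3  4  5
  h  3  2  3  3  4  5
  x  4  3  2  3  4  5
  t  5  4  3  2  3  4
  r  6  5  4  3  2  3
  c  7  6  5  4  3  3
The bottom-right entry gives D[7][5] = 3, so no sequence of fewer than 3 edits works. Backtracking through the table gives one optimal edit sequence (3 edits):
  uvhxtrc → vhxtrc (del u @1)
  vhxtrc → hxtrc (del v @1)
  hxtrc → hxtrw (sub c→w @5)
Edit distance = 3.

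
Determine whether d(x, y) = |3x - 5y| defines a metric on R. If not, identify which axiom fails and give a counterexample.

No. d fails symmetry: d(5, 2) = |3·5 - 5·2| = |5| = 5, but d(2, 5) = |3·2 - 5·5| = |-19| = 19. Since 5 ≠ 19, d(x,y) ≠ d(y,x) in general.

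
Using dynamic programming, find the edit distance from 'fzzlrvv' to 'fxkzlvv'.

Let D[i][j] be the edit distance between the first i characters of 'fzzlrvv' and the first j characters of 'fxkzlvv', with D[i][0] = i, D[0][j] = j, and D[i][j] = D[i-1][j-1] if the characters match, else 1 + min(D[i-1][j], D[i][j-1], D[i-1][j-1]). Filling the table (rows: prefixes of 'fzzlrvv', columns: prefixes of 'fxkzlvv'):
     ε  f  x  k  z  l  v  v
  ε  0  1  2  3  4  5  6  7
  f  1  0  1  2  3  4  5  6
  z  2  1  1  2  2  3  4  5
  z  3  2  2  2  2  3  4  5
  l  4  3  3  3  3  2  3  4
  r  5  4  4  4  4  3  3  4
  v  6  5  5  5  5  4  3  3
  v  7  6  6  6  6  5  4  3
The bottom-right entry gives D[7][7] = 3, so no sequence of fewer than 3 edits works. Backtracking through the table gives one optimal edit sequence (3 edits):
  fzzlrvv → fxzzlrvv (ins x @2)
  fxzzlrvv → fxkzlrvv (sub z→k @3)
  fxkzlrvv → fxkzlvv (del r @6)
Edit distance = 3.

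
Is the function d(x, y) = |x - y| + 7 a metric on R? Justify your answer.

No. d fails identity of indiscernibles (specifically d(x,x) = 0): d(-8, -8) = |-8 - (-8)| + 7 = 0 + 7 = 7 ≠ 0.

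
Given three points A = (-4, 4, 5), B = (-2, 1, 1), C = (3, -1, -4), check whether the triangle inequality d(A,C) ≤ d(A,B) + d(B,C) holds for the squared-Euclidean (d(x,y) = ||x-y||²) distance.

d(A,B) = 2² + 3² + 4² = 29, d(B,C) = 5² + 2² + 5² = 54, d(A,C) = 7² + 5² + 9² = 155.
d(A,C) = 155 > 29 + 54 = 83. Triangle inequality is VIOLATED. (Squared-Euclidean is not a metric — this is a counterexample.)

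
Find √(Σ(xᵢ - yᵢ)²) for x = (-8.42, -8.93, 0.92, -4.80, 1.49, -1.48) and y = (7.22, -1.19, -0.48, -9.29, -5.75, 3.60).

√(Σ(x_i - y_i)²) = √((-8.42 - 7.22)² + (-8.93 - (-1.19))² + (0.92 - (-0.48))² + (-4.8 - (-9.29))² + (1.49 - (-5.75))² + (-1.48 - 3.6)²)
= √((-15.64)² + (-7.74)² + 1.4² + 4.49² + 7.24² + (-5.08)²) = √(244.6096 + 59.9076 + 1.96 + 20.1601 + 52.4176 + 25.8064) = √404.8613 ≈ 20.1212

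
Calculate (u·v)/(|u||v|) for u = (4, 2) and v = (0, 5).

With u = (4, 2), v = (0, 5):
u·v = 4·0 + 2·5 = 0 + 10 = 10.
|u| = √(4² + 2²) = √20, |v| = √(0² + 5²) = √25, so |u||v| = √(20·25) = √500.
cos θ = (u·v)/(|u||v|) = 10/√500 ≈ 0.4472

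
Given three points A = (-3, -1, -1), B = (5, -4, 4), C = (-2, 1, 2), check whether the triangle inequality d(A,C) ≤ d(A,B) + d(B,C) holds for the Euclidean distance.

d(A,B) = √(8² + 3² + 5²) = √98 ≈ 9.8995, d(B,C) = √(7² + 5² + 2²) = √78 ≈ 8.8318, d(A,C) = √(1² + 2² + 3²) = √14 ≈ 3.7417.
d(A,C) ≈ 3.7417 ≤ 9.8995 + 8.8318 = 18.7313. Triangle inequality is satisfied.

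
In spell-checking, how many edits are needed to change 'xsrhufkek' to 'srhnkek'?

Let D[i][j] be the edit distance between the first i characters of 'xsrhufkek' and the first j characters of 'srhnkek', with D[i][0] = i, D[0][j] = j, and D[i][j] = D[i-1][j-1] if the characters match, else 1 + min(D[i-1][j], D[i][j-1], D[i-1][j-1]). Filling the table (rows: prefixes of 'xsrhufkek', columns: prefixes of 'srhnkek'):
     ε  s  r  h  n  k  e  k
  ε  0  1  2  3  4  5  6  7
  x  1  1  2  3  4  5  6  7
  s  2  1  2  3  4  5  6  7
  r  3  2  1  2  3  4  5  6
  h  4  3  2  1  2  3  4  5
  u  5  4  3  2  2  3  4  5
  f  6  5  4  3  3  3  4  5
  k  7  6  5  4  4  3  4  4
  e  8  7  6  5  5  4  3  4
  k  9  8  7  6  6  5  4  3
The bottom-right entry gives D[9][7] = 3, so no sequence of fewer than 3 edits works. Backtracking through the table gives one optimal edit sequence (3 edits):
  xsrhufkek → srhufkek (del x @1)
  srhufkek → srhfkek (del u @4)
  srhfkek → srhnkek (sub f→n @4)
Edit distance = 3.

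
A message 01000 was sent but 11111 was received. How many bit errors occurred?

Differing positions: 1, 3, 4, 5. Hamming distance = 4.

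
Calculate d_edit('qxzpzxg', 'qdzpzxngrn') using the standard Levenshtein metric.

Let D[i][j] be the edit distance between the first i characters of 'qxzpzxg' and the first j characters of 'qdzpzxngrn', with D[i][0] = i, D[0][j] = j, and D[i][j] = D[i-1][j-1] if the characters match, else 1 + min(D[i-1][j], D[i][j-1], D[i-1][j-1]). Filling the table (rows: prefixes of 'qxzpzxg', columns: prefixes of 'qdzpzxngrn'):
     ε  q  d  z  p  z  x  n  g  r  n
  ε  0  1  2  3  4  5  6  7  8  9 10
  q  1  0  1  2  3  4  5  6  7  8  9
  x  2  1  1  2  3  4  4  5  6  7  8
  z  3  2  2  1  2  3  4  5  6  7  8
  p  4  3  3  2  1  2  3  4  5  6  7
  z  5  4  4  3  2  1  2  3  4  5  6
  x  6  5  5  4  3  2  1  2  3  4  5
  g  7  6  6  5  4  3  2  2  2  3  4
The bottom-right entry gives D[7][10] = 4, so no sequence of fewer than 4 edits works. Backtracking through the table gives one optimal edit sequence (4 edits):
  qxzpzxg → qdzpzxg (sub x→d @2)
  qdzpzxg → qdzpzxng (ins n @7)
  qdzpzxng → qdzpzxngr (ins r @9)
  qdzpzxngr → qdzpzxngrn (ins n @10)
Edit distance = 4.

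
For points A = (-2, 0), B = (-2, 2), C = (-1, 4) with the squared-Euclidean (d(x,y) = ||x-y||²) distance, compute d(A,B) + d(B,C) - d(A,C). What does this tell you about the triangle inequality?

d(A,B) = 0² + 2² = 4, d(B,C) = 1² + 2² = 5, d(A,C) = 1² + 4² = 17.
d(A,B) + d(B,C) - d(A,C) = 4 + 5 - 17 = 9 - 17 = -8. This is < 0, so the triangle inequality FAILS for these points (squared-Euclidean is not a metric).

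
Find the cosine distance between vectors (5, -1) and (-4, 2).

With u = (5, -1), v = (-4, 2):
u·v = 5·(-4) + (-1)·2 = (-20) + (-2) = -22.
|u| = √(5² + (-1)²) = √26, |v| = √((-4)² + 2²) = √20, so |u||v| = √(26·20) = √520.
cos θ = (u·v)/(|u||v|) = -22/√520 ≈ -0.9648
Cosine distance = 1 - cos θ ≈ 1 - (-0.9648) = 1.9648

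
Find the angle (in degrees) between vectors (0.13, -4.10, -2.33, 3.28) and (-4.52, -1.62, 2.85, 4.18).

With u = (0.13, -4.10, -2.33, 3.28), v = (-4.52, -1.62, 2.85, 4.18):
u·v = 0.13·(-4.52) + (-4.1)·(-1.62) + (-2.33)·2.85 + 3.28·4.18 = (-0.5876) + 6.642 + (-6.6405) + 13.7104 = 13.1243.
|u| = √(0.13² + (-4.1)² + (-2.33)² + 3.28²) = √(0.0169 + 16.81 + 5.4289 + 10.7584) = √33.0142, |v| = √((-4.52)² + (-1.62)² + 2.85² + 4.18²) = √(20.4304 + 2.6244 + 8.1225 + 17.4724) = √48.6497.
cos θ = (u·v)/(|u||v|) = 13.1243/(√33.0142·√48.6497) ≈ 0.327481
θ = arccos(0.327481) ≈ 70.88°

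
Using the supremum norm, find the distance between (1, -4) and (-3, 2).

max(|x_i - y_i|) = max(|1 - (-3)|, |-4 - 2|) = max(4, 6) = 6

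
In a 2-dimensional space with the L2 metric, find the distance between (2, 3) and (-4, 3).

(Σ|x_i - y_i|^2)^(1/2) = (|2 - (-4)|^2 + |3 - 3|^2)^(1/2)
= (6^2 + 0^2)^(1/2) = (36 + 0)^(1/2) = (36)^(1/2) = 6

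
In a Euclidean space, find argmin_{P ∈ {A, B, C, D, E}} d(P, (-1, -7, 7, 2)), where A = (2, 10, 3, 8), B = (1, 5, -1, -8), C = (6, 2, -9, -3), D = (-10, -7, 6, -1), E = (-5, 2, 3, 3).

Distances: d(A) ≈ 18.7083, d(B) ≈ 17.6635, d(C) ≈ 20.2731, d(D) ≈ 9.5394, d(E) ≈ 10.6771. Nearest: D = (-10, -7, 6, -1) with distance 9.5394.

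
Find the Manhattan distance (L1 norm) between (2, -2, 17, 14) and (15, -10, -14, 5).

Σ|x_i - y_i| = |2 - 15| + |-2 - (-10)| + |17 - (-14)| + |14 - 5| = 13 + 8 + 31 + 9 = 61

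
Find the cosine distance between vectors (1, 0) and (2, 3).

With u = (1, 0), v = (2, 3):
u·v = 1·2 + 0·3 = 2 + 0 = 2.
|u| = √(1² + 0²) = √1, |v| = √(2² + 3²) = √13, so |u||v| = √(1·13) = √13.
cos θ = (u·v)/(|u||v|) = 2/√13 ≈ 0.5547
Cosine distance = 1 - cos θ ≈ 1 - 0.5547 = 0.4453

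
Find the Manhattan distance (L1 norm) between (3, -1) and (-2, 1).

Σ|x_i - y_i| = |3 - (-2)| + |-1 - 1| = 5 + 2 = 7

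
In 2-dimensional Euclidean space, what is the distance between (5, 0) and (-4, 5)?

√(Σ(x_i - y_i)²) = √((5 - (-4))² + (0 - 5)²)
= √(9² + (-5)²) = √(81 + 25) = √106 ≈ 10.2956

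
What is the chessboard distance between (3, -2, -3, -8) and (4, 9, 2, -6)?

max(|x_i - y_i|) = max(|3 - 4|, |-2 - 9|, |-3 - 2|, |-8 - (-6)|) = max(1, 11, 5, 2) = 11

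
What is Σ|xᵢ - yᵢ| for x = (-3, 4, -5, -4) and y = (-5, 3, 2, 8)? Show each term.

Σ|x_i - y_i| = |-3 - (-5)| + |4 - 3| + |-5 - 2| + |-4 - 8| = 2 + 1 + 7 + 12 = 22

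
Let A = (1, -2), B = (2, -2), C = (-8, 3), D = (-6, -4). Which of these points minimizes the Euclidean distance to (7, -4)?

Distances: d(A) ≈ 6.3246, d(B) ≈ 5.3852, d(C) ≈ 16.5529, d(D) = 13. Nearest: B = (2, -2) with distance 5.3852.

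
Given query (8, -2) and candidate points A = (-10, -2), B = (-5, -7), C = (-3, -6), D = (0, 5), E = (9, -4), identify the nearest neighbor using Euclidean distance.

Distances: d(A) = 18, d(B) ≈ 13.9284, d(C) ≈ 11.7047, d(D) ≈ 10.6301, d(E) ≈ 2.2361. Nearest: E = (9, -4) with distance 2.2361.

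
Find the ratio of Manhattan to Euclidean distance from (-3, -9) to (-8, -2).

L1 = |-3 - (-8)| + |-9 - (-2)| = 5 + 7 = 12
L2 = √(5² + 7²) = √74 ≈ 8.6023
L1 ≥ L2 always (equality iff movement is along one axis); L1 > L2 here.
Ratio L1/L2 = 12/√74 ≈ 1.395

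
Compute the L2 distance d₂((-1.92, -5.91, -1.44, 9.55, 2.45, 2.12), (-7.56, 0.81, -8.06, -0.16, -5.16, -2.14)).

√(Σ(x_i - y_i)²) = √((-1.92 - (-7.56))² + (-5.91 - 0.81)² + (-1.44 - (-8.06))² + (9.55 - (-0.16))² + (2.45 - (-5.16))² + (2.12 - (-2.14))²)
= √(5.64² + (-6.72)² + 6.62² + 9.71² + 7.61² + 4.26²) = √(31.8096 + 45.1584 + 43.8244 + 94.2841 + 57.9121 + 18.1476) = √291.1362 ≈ 17.0627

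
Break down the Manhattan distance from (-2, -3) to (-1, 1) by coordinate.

Σ|x_i - y_i| = |-2 - (-1)| + |-3 - 1| = 1 + 4 = 5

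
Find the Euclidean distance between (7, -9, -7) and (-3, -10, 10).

√(Σ(x_i - y_i)²) = √((7 - (-3))² + (-9 - (-10))² + (-7 - 10)²)
= √(10² + 1² + (-17)²) = √(100 + 1 + 289) = √390 ≈ 19.7484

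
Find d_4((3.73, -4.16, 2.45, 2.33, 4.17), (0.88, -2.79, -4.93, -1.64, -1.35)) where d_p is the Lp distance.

(Σ|x_i - y_i|^4)^(1/4) = (|3.73 - 0.88|^4 + |-4.16 - (-2.79)|^4 + |2.45 - (-4.93)|^4 + |2.33 - (-1.64)|^4 + |4.17 - (-1.35)|^4)^(1/4)
= (2.85^4 + 1.37^4 + 7.38^4 + 3.97^4 + 5.52^4)^(1/4) ≈ (65.975 + 3.5228 + 2966.3709 + 248.406 + 928.4453)^(1/4) = (4212.72)^(1/4) ≈ 8.0564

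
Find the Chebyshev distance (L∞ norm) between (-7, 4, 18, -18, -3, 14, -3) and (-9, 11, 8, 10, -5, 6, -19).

max(|x_i - y_i|) = max(|-7 - (-9)|, |4 - 11|, |18 - 8|, |-18 - 10|, |-3 - (-5)|, |14 - 6|, |-3 - (-19)|) = max(2, 7, 10, 28, 2, 8, 16) = 28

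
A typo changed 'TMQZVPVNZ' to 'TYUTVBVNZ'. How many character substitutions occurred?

Differing positions: 2, 3, 4, 6. Hamming distance = 4.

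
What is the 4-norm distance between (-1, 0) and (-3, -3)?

(Σ|x_i - y_i|^4)^(1/4) = (|-1 - (-3)|^4 + |0 - (-3)|^4)^(1/4)
= (2^4 + 3^4)^(1/4) = (16 + 81)^(1/4) = (97)^(1/4) ≈ 3.1383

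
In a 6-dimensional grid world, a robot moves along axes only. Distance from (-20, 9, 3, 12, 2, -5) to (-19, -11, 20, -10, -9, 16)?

Σ|x_i - y_i| = |-20 - (-19)| + |9 - (-11)| + |3 - 20| + |12 - (-10)| + |2 - (-9)| + |-5 - 16| = 1 + 20 + 17 + 22 + 11 + 21 = 92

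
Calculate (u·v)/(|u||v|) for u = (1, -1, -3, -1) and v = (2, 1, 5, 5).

With u = (1, -1, -3, -1), v = (2, 1, 5, 5):
u·v = 1·2 + (-1)·1 + (-3)·5 + (-1)·5 = 2 + (-1) + (-15) + (-5) = -19.
|u| = √(1² + (-1)² + (-3)² + (-1)²) = √12, |v| = √(2² + 1² + 5² + 5²) = √55, so |u||v| = √(12·55) = √660.
cos θ = (u·v)/(|u||v|) = -19/√660 ≈ -0.7396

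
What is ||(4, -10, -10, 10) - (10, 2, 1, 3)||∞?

max(|x_i - y_i|) = max(|4 - 10|, |-10 - 2|, |-10 - 1|, |10 - 3|) = max(6, 12, 11, 7) = 12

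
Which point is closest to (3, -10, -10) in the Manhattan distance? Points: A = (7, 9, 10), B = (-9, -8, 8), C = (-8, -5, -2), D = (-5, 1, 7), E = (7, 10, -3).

Distances: d(A) = 43, d(B) = 32, d(C) = 24, d(D) = 36, d(E) = 31. Nearest: C = (-8, -5, -2) with distance 24.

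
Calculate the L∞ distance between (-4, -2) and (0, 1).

max(|x_i - y_i|) = max(|-4 - 0|, |-2 - 1|) = max(4, 3) = 4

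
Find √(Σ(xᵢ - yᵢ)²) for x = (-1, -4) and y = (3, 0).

√(Σ(x_i - y_i)²) = √((-1 - 3)² + (-4 - 0)²)
= √((-4)² + (-4)²) = √(16 + 16) = √32 ≈ 5.6569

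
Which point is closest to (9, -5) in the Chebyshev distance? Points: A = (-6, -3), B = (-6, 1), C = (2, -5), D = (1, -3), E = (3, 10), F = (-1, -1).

Distances: d(A) = 15, d(B) = 15, d(C) = 7, d(D) = 8, d(E) = 15, d(F) = 10. Nearest: C = (2, -5) with distance 7.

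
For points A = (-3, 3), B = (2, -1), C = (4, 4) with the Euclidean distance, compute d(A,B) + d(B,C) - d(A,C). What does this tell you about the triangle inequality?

d(A,B) = √(5² + 4²) = √41 ≈ 6.4031, d(B,C) = √(2² + 5²) = √29 ≈ 5.3852, d(A,C) = √(7² + 1²) = √50 ≈ 7.0711.
d(A,B) + d(B,C) - d(A,C) = 6.4031 + 5.3852 - 7.0711 = 11.7883 - 7.0711 = 4.7172 (to 4 decimal places). This is ≥ 0, so the triangle inequality holds for these points.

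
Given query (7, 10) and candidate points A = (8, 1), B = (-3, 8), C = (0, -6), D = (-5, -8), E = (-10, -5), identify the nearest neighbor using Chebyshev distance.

Distances: d(A) = 9, d(B) = 10, d(C) = 16, d(D) = 18, d(E) = 17. Nearest: A = (8, 1) with distance 9.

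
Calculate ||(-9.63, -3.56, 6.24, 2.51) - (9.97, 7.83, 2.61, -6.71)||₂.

√(Σ(x_i - y_i)²) = √((-9.63 - 9.97)² + (-3.56 - 7.83)² + (6.24 - 2.61)² + (2.51 - (-6.71))²)
= √((-19.6)² + (-11.39)² + 3.63² + 9.22²) = √(384.16 + 129.7321 + 13.1769 + 85.0084) = √612.0774 ≈ 24.7402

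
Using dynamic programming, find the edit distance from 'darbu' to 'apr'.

Let D[i][j] be the edit distance between the first i characters of 'darbu' and the first j characters of 'apr', with D[i][0] = i, D[0][j] = j, and D[i][j] = D[i-1][j-1] if the characters match, else 1 + min(D[i-1][j], D[i][j-1], D[i-1][j-1]). Filling the table (rows: prefixes of 'darbu', columns: prefixes of 'apr'):
     ε  a  p  r
  ε  0  1  2  3
  d  1  1  2  3
  a  2  1  2  3
  r  3  2  2  2
  b  4  3  3  3
  u  5  4  4  4
The bottom-right entry gives D[5][3] = 4, so no sequence of fewer than 4 edits works. Backtracking through the table gives one optimal edit sequence (4 edits):
  darbu → arbu (del d @1)
  arbu → abu (del r @2)
  abu → apu (sub b→p @2)
  apu → apr (sub u→r @3)
Edit distance = 4.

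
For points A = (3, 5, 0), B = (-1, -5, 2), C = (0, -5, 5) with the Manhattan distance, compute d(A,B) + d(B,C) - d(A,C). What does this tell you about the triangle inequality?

d(A,B) = 4 + 10 + 2 = 16, d(B,C) = 1 + 0 + 3 = 4, d(A,C) = 3 + 10 + 5 = 18.
d(A,B) + d(B,C) - d(A,C) = 16 + 4 - 18 = 20 - 18 = 2. This is ≥ 0, so the triangle inequality holds for these points.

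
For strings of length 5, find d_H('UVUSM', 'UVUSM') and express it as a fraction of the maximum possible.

Differing positions: none. Hamming distance = 0. The maximum possible Hamming distance for length-5 strings is 5, so d_H/5 = 0/5 = 0.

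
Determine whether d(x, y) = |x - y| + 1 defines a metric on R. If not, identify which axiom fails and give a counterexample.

No. d fails identity of indiscernibles (specifically d(x,x) = 0): d(5, 5) = |5 - 5| + 1 = 0 + 1 = 1 ≠ 0.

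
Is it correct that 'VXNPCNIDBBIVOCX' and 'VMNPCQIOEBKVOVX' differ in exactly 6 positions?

Differing positions: 2, 6, 8, 9, 11, 14. Hamming distance = 6, so the claim is true.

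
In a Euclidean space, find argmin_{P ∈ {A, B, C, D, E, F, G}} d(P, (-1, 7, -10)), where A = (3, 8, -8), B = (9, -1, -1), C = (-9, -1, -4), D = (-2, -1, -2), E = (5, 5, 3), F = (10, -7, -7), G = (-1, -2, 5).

Distances: d(A) ≈ 4.5826, d(B) ≈ 15.6525, d(C) ≈ 12.8062, d(D) ≈ 11.3578, d(E) ≈ 14.4568, d(F) ≈ 18.0555, d(G) ≈ 17.4929. Nearest: A = (3, 8, -8) with distance 4.5826.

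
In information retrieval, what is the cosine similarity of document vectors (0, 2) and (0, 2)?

With u = (0, 2), v = (0, 2):
u·v = 0·0 + 2·2 = 0 + 4 = 4.
|u| = √(0² + 2²) = √4, |v| = √(0² + 2²) = √4, so |u||v| = √(4·4) = √16 = 4.
cos θ = (u·v)/(|u||v|) = 4/4 = 1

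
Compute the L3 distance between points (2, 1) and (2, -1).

(Σ|x_i - y_i|^3)^(1/3) = (|2 - 2|^3 + |1 - (-1)|^3)^(1/3)
= (0^3 + 2^3)^(1/3) = (0 + 8)^(1/3) = (8)^(1/3) = 2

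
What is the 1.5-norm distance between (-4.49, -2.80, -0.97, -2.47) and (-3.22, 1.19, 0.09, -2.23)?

(Σ|x_i - y_i|^1.5)^(1/1.5) = (|-4.49 - (-3.22)|^1.5 + |-2.8 - 1.19|^1.5 + |-0.97 - 0.09|^1.5 + |-2.47 - (-2.23)|^1.5)^(1/1.5)
= (1.27^1.5 + 3.99^1.5 + 1.06^1.5 + 0.24^1.5)^(1/1.5) ≈ (1.4312 + 7.97 + 1.0913 + 0.1176)^(1/1.5) = (10.6101)^(1/1.5) ≈ 4.8285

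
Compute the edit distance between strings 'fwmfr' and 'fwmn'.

Let D[i][j] be the edit distance between the first i characters of 'fwmfr' and the first j characters of 'fwmn', with D[i][0] = i, D[0][j] = j, and D[i][j] = D[i-1][j-1] if the characters match, else 1 + min(D[i-1][j], D[i][j-1], D[i-1][j-1]). Filling the table (rows: prefixes of 'fwmfr', columns: prefixes of 'fwmn'):
     ε  f  w  m  n
  ε  0  1  2  3  4
  f  1  0  1  2  3
  w  2  1  0  1  2
  m  3  2  1  0  1
  f  4  3  2  1  1
  r  5  4  3  2  2
The bottom-right entry gives D[5][4] = 2, so no sequence of fewer than 2 edits works. Backtracking through the table gives one optimal edit sequence (2 edits):
  fwmfr → fwmr (del f @4)
  fwmr → fwmn (sub r→n @4)
Edit distance = 2.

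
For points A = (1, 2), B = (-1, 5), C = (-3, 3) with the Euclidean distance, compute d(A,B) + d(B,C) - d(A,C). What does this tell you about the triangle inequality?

d(A,B) = √(2² + 3²) = √13 ≈ 3.6056, d(B,C) = √(2² + 2²) = √8 ≈ 2.8284, d(A,C) = √(4² + 1²) = √17 ≈ 4.1231.
d(A,B) + d(B,C) - d(A,C) = 3.6056 + 2.8284 - 4.1231 = 6.434 - 4.1231 = 2.3109 (to 4 decimal places). This is ≥ 0, so the triangle inequality holds for these points.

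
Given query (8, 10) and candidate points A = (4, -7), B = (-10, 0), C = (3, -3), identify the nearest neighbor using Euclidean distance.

Distances: d(A) ≈ 17.4642, d(B) ≈ 20.5913, d(C) ≈ 13.9284. Nearest: C = (3, -3) with distance 13.9284.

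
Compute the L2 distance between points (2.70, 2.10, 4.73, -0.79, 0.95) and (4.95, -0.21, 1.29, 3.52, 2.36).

(Σ|x_i - y_i|^2)^(1/2) = (|2.7 - 4.95|^2 + |2.1 - (-0.21)|^2 + |4.73 - 1.29|^2 + |-0.79 - 3.52|^2 + |0.95 - 2.36|^2)^(1/2)
= (2.25^2 + 2.31^2 + 3.44^2 + 4.31^2 + 1.41^2)^(1/2) = (5.0625 + 5.3361 + 11.8336 + 18.5761 + 1.9881)^(1/2) = (42.7964)^(1/2) ≈ 6.5419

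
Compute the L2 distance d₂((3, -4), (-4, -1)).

√(Σ(x_i - y_i)²) = √((3 - (-4))² + (-4 - (-1))²)
= √(7² + (-3)²) = √(49 + 9) = √58 ≈ 7.6158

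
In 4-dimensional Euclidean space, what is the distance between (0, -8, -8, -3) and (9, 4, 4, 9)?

√(Σ(x_i - y_i)²) = √((0 - 9)² + (-8 - 4)² + (-8 - 4)² + (-3 - 9)²)
= √((-9)² + (-12)² + (-12)² + (-12)²) = √(81 + 144 + 144 + 144) = √513 ≈ 22.6495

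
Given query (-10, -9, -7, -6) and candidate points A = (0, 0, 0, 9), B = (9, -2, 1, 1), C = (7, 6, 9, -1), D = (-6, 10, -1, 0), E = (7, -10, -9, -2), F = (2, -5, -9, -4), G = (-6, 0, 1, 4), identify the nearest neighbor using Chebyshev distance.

Distances: d(A) = 15, d(B) = 19, d(C) = 17, d(D) = 19, d(E) = 17, d(F) = 12, d(G) = 10. Nearest: G = (-6, 0, 1, 4) with distance 10.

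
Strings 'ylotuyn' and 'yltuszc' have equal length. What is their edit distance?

Let D[i][j] be the edit distance between the first i characters of 'ylotuyn' and the first j characters of 'yltuszc', with D[i][0] = i, D[0][j] = j, and D[i][j] = D[i-1][j-1] if the characters match, else 1 + min(D[i-1][j], D[i][j-1], D[i-1][j-1]). Filling the table (rows: prefixes of 'ylotuyn', columns: prefixes of 'yltuszc'):
     ε  y  l  t  u  s  z  c
  ε  0  1  2  3  4  5  6  7
  y  1  0  1  2  3  4  5  6
  l  2  1  0  1  2  3  4  5
  o  3  2  1  1  2  3  4  5
  t  4  3  2  1  2  3  4  5
  u  5  4  3  2  1  2  3  4
  y  6  5  4  3  2  2  3  4
  n  7  6  5  4  3  3  3  4
The bottom-right entry gives D[7][7] = 4, so no sequence of fewer than 4 edits works. Backtracking through the table gives one optimal edit sequence (4 edits):
  ylotuyn → yltuyn (del o @3)
  yltuyn → yltusyn (ins s @5)
  yltusyn → yltuszn (sub y→z @6)
  yltuszn → yltuszc (sub n→c @7)
Edit distance = 4.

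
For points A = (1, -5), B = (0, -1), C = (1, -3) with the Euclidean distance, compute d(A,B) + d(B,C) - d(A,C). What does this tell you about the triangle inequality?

d(A,B) = √(1² + 4²) = √17 ≈ 4.1231, d(B,C) = √(1² + 2²) = √5 ≈ 2.2361, d(A,C) = √(0² + 2²) = √4 = 2.
d(A,B) + d(B,C) - d(A,C) = 4.1231 + 2.2361 - 2 = 6.3592 - 2 = 4.3592 (to 4 decimal places). This is ≥ 0, so the triangle inequality holds for these points.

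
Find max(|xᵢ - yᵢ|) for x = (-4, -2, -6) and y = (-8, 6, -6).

max(|x_i - y_i|) = max(|-4 - (-8)|, |-2 - 6|, |-6 - (-6)|) = max(4, 8, 0) = 8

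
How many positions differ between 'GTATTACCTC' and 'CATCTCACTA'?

Differing positions: 1, 2, 3, 4, 6, 7, 10. Hamming distance = 7.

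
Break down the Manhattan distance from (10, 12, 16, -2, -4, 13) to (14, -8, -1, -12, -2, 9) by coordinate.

Σ|x_i - y_i| = |10 - 14| + |12 - (-8)| + |16 - (-1)| + |-2 - (-12)| + |-4 - (-2)| + |13 - 9| = 4 + 20 + 17 + 10 + 2 + 4 = 57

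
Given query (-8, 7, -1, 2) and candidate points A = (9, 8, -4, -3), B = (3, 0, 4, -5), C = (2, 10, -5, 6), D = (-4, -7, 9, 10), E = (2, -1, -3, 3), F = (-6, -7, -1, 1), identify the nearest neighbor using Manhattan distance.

Distances: d(A) = 26, d(B) = 30, d(C) = 21, d(D) = 36, d(E) = 21, d(F) = 17. Nearest: F = (-6, -7, -1, 1) with distance 17.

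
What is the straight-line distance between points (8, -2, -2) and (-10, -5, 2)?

√(Σ(x_i - y_i)²) = √((8 - (-10))² + (-2 - (-5))² + (-2 - 2)²)
= √(18² + 3² + (-4)²) = √(324 + 9 + 16) = √349 ≈ 18.6815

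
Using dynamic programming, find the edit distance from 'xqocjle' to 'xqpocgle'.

Let D[i][j] be the edit distance between the first i characters of 'xqocjle' and the first j characters of 'xqpocgle', with D[i][0] = i, D[0][j] = j, and D[i][j] = D[i-1][j-1] if the characters match, else 1 + min(D[i-1][j], D[i][j-1], D[i-1][j-1]). Filling the table (rows: prefixes of 'xqocjle', columns: prefixes of 'xqpocgle'):
     ε  x  q  p  o  c  g  l  e
  ε  0  1  2  3  4  5  6  7  8
  x  1  0  1  2  3  4  5  6  7
  q  2  1  0  1  2  3  4  5  6
  o  3  2  1  1  1  2  3  4  5
  c  4  3  2  2  2  1  2  3  4
  j  5  4  3  3  3  2  2  3  4
  l  6  5  4  4  4  3  3  2  3
  e  7  6  5  5  5  4  4  3  2
The bottom-right entry gives D[7][8] = 2, so no sequence of fewer than 2 edits works. Backtracking through the table gives one optimal edit sequence (2 edits):
  xqocjle → xqpocjle (ins p @3)
  xqpocjle → xqpocgle (sub j→g @6)
Edit distance = 2.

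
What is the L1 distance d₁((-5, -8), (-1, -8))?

Σ|x_i - y_i| = |-5 - (-1)| + |-8 - (-8)| = 4 + 0 = 4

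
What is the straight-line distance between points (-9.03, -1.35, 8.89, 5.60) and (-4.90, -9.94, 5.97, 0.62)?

√(Σ(x_i - y_i)²) = √((-9.03 - (-4.9))² + (-1.35 - (-9.94))² + (8.89 - 5.97)² + (5.6 - 0.62)²)
= √((-4.13)² + 8.59² + 2.92² + 4.98²) = √(17.0569 + 73.7881 + 8.5264 + 24.8004) = √124.1718 ≈ 11.1432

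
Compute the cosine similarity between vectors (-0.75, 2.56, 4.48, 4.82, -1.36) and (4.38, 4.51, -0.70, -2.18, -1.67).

With u = (-0.75, 2.56, 4.48, 4.82, -1.36), v = (4.38, 4.51, -0.70, -2.18, -1.67):
u·v = (-0.75)·4.38 + 2.56·4.51 + 4.48·(-0.7) + 4.82·(-2.18) + (-1.36)·(-1.67) = (-3.285) + 11.5456 + (-3.136) + (-10.5076) + 2.2712 = -3.1118.
|u| = √((-0.75)² + 2.56² + 4.48² + 4.82² + (-1.36)²) = √(0.5625 + 6.5536 + 20.0704 + 23.2324 + 1.8496) = √52.2685, |v| = √(4.38² + 4.51² + (-0.7)² + (-2.18)² + (-1.67)²) = √(19.1844 + 20.3401 + 0.49 + 4.7524 + 2.7889) = √47.5558.
cos θ = (u·v)/(|u||v|) = -3.1118/(√52.2685·√47.5558) ≈ -0.0624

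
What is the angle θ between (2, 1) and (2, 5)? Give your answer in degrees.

With u = (2, 1), v = (2, 5):
u·v = 2·2 + 1·5 = 4 + 5 = 9.
|u| = √(2² + 1²) = √5, |v| = √(2² + 5²) = √29, so |u||v| = √(5·29) = √145.
cos θ = (u·v)/(|u||v|) = 9/√145 ≈ 0.747409
θ = arccos(0.747409) ≈ 41.63°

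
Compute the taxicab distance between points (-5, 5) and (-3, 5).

Σ|x_i - y_i| = |-5 - (-3)| + |5 - 5| = 2 + 0 = 2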